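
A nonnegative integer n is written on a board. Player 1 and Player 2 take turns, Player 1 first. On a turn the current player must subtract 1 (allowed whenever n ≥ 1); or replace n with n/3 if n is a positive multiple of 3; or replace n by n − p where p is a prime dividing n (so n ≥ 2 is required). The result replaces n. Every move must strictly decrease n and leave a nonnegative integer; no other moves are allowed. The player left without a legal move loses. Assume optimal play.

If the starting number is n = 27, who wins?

Use the standard recursion: the mover loses at a terminal position; elsewhere, the mover wins exactly when some move hands the opponent an L position.
n=0: no move → L
n=1: reaches L-position 0 → W
n=2: reaches L-position 0 → W
n=3: reaches L-position 0 → W
n=4: only reaches 2(W), 3(W), all W → L
n=5: reaches L-position 0 → W
n=6: reaches L-position 4 → W
n=7: reaches L-position 0 → W
n=8: only reaches 6(W), 7(W), all W → L
n=9: reaches L-position 8 → W
n=10: reaches L-position 8 → W
n=11: reaches L-position 0 → W
n=12: reaches L-position 4 → W
n=13: reaches L-position 0 → W
n=14: only reaches 7(W), 12(W), 13(W), all W → L
n=15: reaches L-position 14 → W
n=16: reaches L-position 14 → W
n=17: reaches L-position 0 → W
n=18: only reaches 6(W), 15(W), 16(W), 17(W), all W → L
n=19: reaches L-position 0 → W
n=20: reaches L-position 18 → W
n=21: reaches L-position 14 → W
n=22: only reaches 11(W), 20(W), 21(W), all W → L
n=23: reaches L-position 0 → W
n=24: reaches L-position 8 → W
n=25: only reaches 20(W), 24(W), all W → L
n=26: reaches L-position 25 → W
n=27: only reaches 9(W), 24(W), 26(W), all W → L
The starting position 27 is L: whatever Player 1 does, the opponent receives a W position.

Player 2 wins.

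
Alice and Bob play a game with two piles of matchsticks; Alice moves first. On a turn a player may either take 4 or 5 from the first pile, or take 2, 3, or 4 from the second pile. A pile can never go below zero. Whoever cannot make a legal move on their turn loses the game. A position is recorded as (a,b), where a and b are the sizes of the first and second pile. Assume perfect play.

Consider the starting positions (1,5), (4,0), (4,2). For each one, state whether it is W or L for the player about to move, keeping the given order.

Build the W/L table. Terminal = L. A non-terminal position is W if it has a move to some L; otherwise it is L.
No move ever increases a pile, so every position that can arise here has a ≤ 4 and b ≤ 5; it is enough to label the cells with 0 ≤ a ≤ 4 and 0 ≤ b ≤ 5.
Every move lowers a or b (never raises either), so fill the grid row by row in increasing a, and left to right within a row: each cell's successors are then already labelled.
      b=0  b=1  b=2  b=3  b=4  b=5
a=0:    L    L    W    W    W    W
a=1:    L    L    W    W    W    W
a=2:    L    L    W    W    W    W
a=3:    L    L    W    W    W    W
a=4:    W    W    L    L    W    W
Cells with no legal move (terminal, hence L): (0,0), (0,1), (1,0), (1,1), (2,0), (2,1), (3,0), (3,1).
The remaining L cells, each justified by listing all of its moves:
(4,2): moves to (0,2)(W), (4,0)(W); every one is W ⇒ L
(4,3): moves to (0,3)(W), (4,1)(W), (4,0)(W); every one is W ⇒ L
Every other cell has at least one move into one of the L cells above, so it is W.
(1,5): the move to (1,1) reaches an L cell, so W
(4,0): the move to (0,0) reaches an L cell, so W
(4,2): one of the L cells justified above, so L

(1,5): W, (4,0): W, (4,2): L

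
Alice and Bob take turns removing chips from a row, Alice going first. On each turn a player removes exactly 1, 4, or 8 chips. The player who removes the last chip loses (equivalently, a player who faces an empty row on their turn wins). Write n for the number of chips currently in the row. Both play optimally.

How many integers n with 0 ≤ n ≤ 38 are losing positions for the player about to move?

13

Build the W/L table. Terminal = W. A non-terminal position is W if it has a move to some L; otherwise it is L.
n=0: no move; the opponent has just taken the last chip and therefore loses → W
n=1: the only move is to 0(W), a W ⇒ L
n=2: can move to 1, which is L ⇒ W
n=3: the only move is to 2(W), a W ⇒ L
n=4: can move to 3, which is L ⇒ W
n=5: can move to 1, which is L ⇒ W
n=6: moves to 5(W), 2(W); every one is W ⇒ L
n=7: can move to 6, which is L ⇒ W
n=8: moves to 7(W), 4(W), 0(W); every one is W ⇒ L
n=9: can move to 8, which is L ⇒ W
n=10: can move to 6, which is L ⇒ W
n=11: can move to 3, which is L ⇒ W
n=12: can move to 8, which is L ⇒ W
n=13: moves to 12(W), 9(W), 5(W); every one is W ⇒ L
n=14: can move to 13, which is L ⇒ W
n=15: moves to 14(W), 11(W), 7(W); every one is W ⇒ L
n=16: can move to 15, which is L ⇒ W
n=17: can move to 13, which is L ⇒ W
n=18: moves to 17(W), 14(W), 10(W); every one is W ⇒ L
n=19: can move to 18, which is L ⇒ W
n=20: moves to 19(W), 16(W), 12(W); every one is W ⇒ L
n=21: can move to 20, which is L ⇒ W
n=22: can move to 18, which is L ⇒ W
n=23: can move to 15, which is L ⇒ W
n=24: can move to 20, which is L ⇒ W
n=25: moves to 24(W), 21(W), 17(W); every one is W ⇒ L
n=26: can move to 25, which is L ⇒ W
n=27: moves to 26(W), 23(W), 19(W); every one is W ⇒ L
n=28: can move to 27, which is L ⇒ W
n=29: can move to 25, which is L ⇒ W
n=30: moves to 29(W), 26(W), 22(W); every one is W ⇒ L
n=31: can move to 30, which is L ⇒ W
n=32: moves to 31(W), 28(W), 24(W); every one is W ⇒ L
n=33: can move to 32, which is L ⇒ W
n=34: can move to 30, which is L ⇒ W
n=35: can move to 27, which is L ⇒ W
n=36: can move to 32, which is L ⇒ W
n=37: moves to 36(W), 33(W), 29(W); every one is W ⇒ L
n=38: can move to 37, which is L ⇒ W
L entries with 0 ≤ n ≤ 38: n = 1, 3, 6, 8, 13, 15, 18, 20, 25, 27, 30, 32, 37; that makes 13.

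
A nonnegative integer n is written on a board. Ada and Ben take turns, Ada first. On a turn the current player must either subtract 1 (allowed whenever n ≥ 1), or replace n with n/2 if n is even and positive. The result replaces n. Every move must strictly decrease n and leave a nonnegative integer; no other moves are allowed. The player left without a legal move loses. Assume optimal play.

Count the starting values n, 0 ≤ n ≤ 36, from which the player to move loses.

18

Label each position W (a win for the player to move) or L (a loss). A position with no legal move is L; any other position is W exactly when some move reaches an L, and L when every move reaches a W.
n=0: no move → L
n=1: →0(L), so W
n=2: →1(W) only, which is W, so L
n=3: →2(L), so W
n=4: →2(L), so W
n=5: →4(W) only, which is W, so L
n=6: →5(L), so W
n=7: →6(W) only, which is W, so L
n=8: →7(L), so W
n=9: →8(W) only, which is W, so L
n=10: →5(L), so W
n=11: →10(W) only, which is W, so L
n=12: →11(L), so W
n=13: →12(W) only, which is W, so L
n=14: →7(L), so W
n=15: →14(W) only, which is W, so L
n=16: →15(L), so W
n=17: →16(W) only, which is W, so L
n=18: →9(L), so W
n=19: →18(W) only, which is W, so L
n=20: →19(L), so W
n=21: →20(W) only, which is W, so L
n=22: →11(L), so W
n=23: →22(W) only, which is W, so L
n=24: →23(L), so W
n=25: →24(W) only, which is W, so L
n=26: →13(L), so W
n=27: →26(W) only, which is W, so L
n=28: →27(L), so W
n=29: →28(W) only, which is W, so L
n=30: →15(L), so W
n=31: →30(W) only, which is W, so L
n=32: →31(L), so W
n=33: →32(W) only, which is W, so L
n=34: →17(L), so W
n=35: →34(W) only, which is W, so L
n=36: →35(L), so W
L entries with 0 ≤ n ≤ 36: n = 0, 2, 5, 7, 9, 11, 13, 15, 17, 19, 21, 23, 25, 27, 29, 31, 33, 35; that makes 18.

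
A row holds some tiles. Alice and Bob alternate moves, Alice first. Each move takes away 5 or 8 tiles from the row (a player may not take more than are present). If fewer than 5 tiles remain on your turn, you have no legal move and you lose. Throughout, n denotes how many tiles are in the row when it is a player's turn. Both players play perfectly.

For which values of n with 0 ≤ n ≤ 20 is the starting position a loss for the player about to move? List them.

Compute win/loss labels from the base case upward. A position with no move is L. Any other position is W if it can reach an L in one move, else L.
n=0: no move → L
n=1: no move → L
n=2: no move → L
n=3: no move → L
n=4: no move → L
n=5: →0(L), so W
n=6: →1(L), so W
n=7: →2(L), so W
n=8: →3(L), so W
n=9: →4(L), so W
n=10: →2(L), so W
n=11: →3(L), so W
n=12: →4(L), so W
n=13: →8(W), 5(W) — all W, so L
n=14: →9(W), 6(W) — all W, so L
n=15: →10(W), 7(W) — all W, so L
n=16: →11(W), 8(W) — all W, so L
n=17: →12(W), 9(W) — all W, so L
n=18: →13(L), so W
n=19: →14(L), so W
n=20: →15(L), so W
The losing starting values of n are exactly the entries labelled L in this table (10 of them).

0, 1, 2, 3, 4, 13, 14, 15, 16, 17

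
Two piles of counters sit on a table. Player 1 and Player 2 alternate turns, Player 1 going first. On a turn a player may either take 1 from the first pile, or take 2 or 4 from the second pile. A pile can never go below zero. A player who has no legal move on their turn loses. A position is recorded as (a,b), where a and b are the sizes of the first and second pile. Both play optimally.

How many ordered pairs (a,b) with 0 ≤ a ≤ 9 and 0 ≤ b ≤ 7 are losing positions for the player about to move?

Label each position W (a win for the player to move) or L (a loss). A position with no legal move is L; any other position is W exactly when some move reaches an L, and L when every move reaches a W.
Every move lowers a or b (never raises either), so fill the grid row by row in increasing a, and left to right within a row: each cell's successors are then already labelled.
      b=0  b=1  b=2  b=3  b=4  b=5  b=6  b=7
a=0:    L    L    W    W    W    W    L    L
a=1:    W    W    L    L    W    W    W    W
a=2:    L    L    W    W    W    W    L    L
a=3:    W    W    L    L    W    W    W    W
a=4:    L    L    W    W    W    W    L    L
a=5:    W    W    L    L    W    W    W    W
a=6:    L    L    W    W    W    W    L    L
a=7:    W    W    L    L    W    W    W    W
a=8:    L    L    W    W    W    W    L    L
a=9:    W    W    L    L    W    W    W    W
Cells with no legal move (terminal, hence L): (0,0), (0,1).
The remaining L cells, each justified by listing all of its moves:
(0,6): moves to (0,4)(W), (0,2)(W); every one is W ⇒ L
(0,7): moves to (0,5)(W), (0,3)(W); every one is W ⇒ L
(1,2): moves to (0,2)(W), (1,0)(W); every one is W ⇒ L
(1,3): moves to (0,3)(W), (1,1)(W); every one is W ⇒ L
(2,0): the only move is to (1,0)(W), a W ⇒ L
(2,1): the only move is to (1,1)(W), a W ⇒ L
(2,6): moves to (1,6)(W), (2,4)(W), (2,2)(W); every one is W ⇒ L
(2,7): moves to (1,7)(W), (2,5)(W), (2,3)(W); every one is W ⇒ L
(3,2): moves to (2,2)(W), (3,0)(W); every one is W ⇒ L
(3,3): moves to (2,3)(W), (3,1)(W); every one is W ⇒ L
(4,0): the only move is to (3,0)(W), a W ⇒ L
(4,1): the only move is to (3,1)(W), a W ⇒ L
(4,6): moves to (3,6)(W), (4,4)(W), (4,2)(W); every one is W ⇒ L
(4,7): moves to (3,7)(W), (4,5)(W), (4,3)(W); every one is W ⇒ L
(5,2): moves to (4,2)(W), (5,0)(W); every one is W ⇒ L
(5,3): moves to (4,3)(W), (5,1)(W); every one is W ⇒ L
(6,0): the only move is to (5,0)(W), a W ⇒ L
(6,1): the only move is to (5,1)(W), a W ⇒ L
(6,6): moves to (5,6)(W), (6,4)(W), (6,2)(W); every one is W ⇒ L
(6,7): moves to (5,7)(W), (6,5)(W), (6,3)(W); every one is W ⇒ L
(7,2): moves to (6,2)(W), (7,0)(W); every one is W ⇒ L
(7,3): moves to (6,3)(W), (7,1)(W); every one is W ⇒ L
(8,0): the only move is to (7,0)(W), a W ⇒ L
(8,1): the only move is to (7,1)(W), a W ⇒ L
(8,6): moves to (7,6)(W), (8,4)(W), (8,2)(W); every one is W ⇒ L
(8,7): moves to (7,7)(W), (8,5)(W), (8,3)(W); every one is W ⇒ L
(9,2): moves to (8,2)(W), (9,0)(W); every one is W ⇒ L
(9,3): moves to (8,3)(W), (9,1)(W); every one is W ⇒ L
Every other cell has at least one move into one of the L cells above, so it is W.
L cells per row: a=0: 4, a=1: 2, a=2: 4, a=3: 2, a=4: 4, a=5: 2, a=6: 4, a=7: 2, a=8: 4, a=9: 2; total 30.

30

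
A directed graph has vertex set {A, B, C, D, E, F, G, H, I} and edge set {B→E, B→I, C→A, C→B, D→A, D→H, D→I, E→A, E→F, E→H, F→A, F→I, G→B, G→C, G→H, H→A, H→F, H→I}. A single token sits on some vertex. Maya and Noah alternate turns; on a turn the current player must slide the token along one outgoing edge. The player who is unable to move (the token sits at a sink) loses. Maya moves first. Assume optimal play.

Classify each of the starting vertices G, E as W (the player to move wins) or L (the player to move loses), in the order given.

Classify positions by backward induction: terminal positions (no move available) are L. From any other position, the mover wins iff some move reaches an L.
Every edge goes from a vertex to one that appears earlier in the order A, I, F, H, E, B, D, C, G, so processing vertices in that order labels each vertex after all of its successors.
A: no outgoing edge → L
I: no outgoing edge → L
F: W (go to I, an L position)
H: W (go to I, an L position)
E: W (go to A, an L position)
B: W (go to I, an L position)
D: W (go to I, an L position)
C: W (go to A, an L position)
G: L (options C(W), B(W), H(W) are all W)

G: L, E: W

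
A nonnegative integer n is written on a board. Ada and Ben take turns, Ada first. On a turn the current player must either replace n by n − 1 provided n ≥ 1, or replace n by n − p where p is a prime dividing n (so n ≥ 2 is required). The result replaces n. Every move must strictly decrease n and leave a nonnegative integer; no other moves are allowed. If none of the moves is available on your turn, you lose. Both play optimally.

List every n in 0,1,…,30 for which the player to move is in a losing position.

0, 4, 8, 12, 16, 20, 24, 28

Positions with no move are L. A position that does have a move is losing for the player to move precisely when every available move leads to a winning position for the opponent. Fill in the labels:
n=0: no move → L
n=1: reaches L-position 0 → W
n=2: reaches L-position 0 → W
n=3: reaches L-position 0 → W
n=4: only reaches 2(W), 3(W), all W → L
n=5: reaches L-position 0 → W
n=6: reaches L-position 4 → W
n=7: reaches L-position 0 → W
n=8: only reaches 6(W), 7(W), all W → L
n=9: reaches L-position 8 → W
n=10: reaches L-position 8 → W
n=11: reaches L-position 0 → W
n=12: only reaches 9(W), 10(W), 11(W), all W → L
n=13: reaches L-position 0 → W
n=14: reaches L-position 12 → W
n=15: reaches L-position 12 → W
n=16: only reaches 14(W), 15(W), all W → L
n=17: reaches L-position 0 → W
n=18: reaches L-position 16 → W
n=19: reaches L-position 0 → W
n=20: only reaches 15(W), 18(W), 19(W), all W → L
n=21: reaches L-position 20 → W
n=22: reaches L-position 20 → W
n=23: reaches L-position 0 → W
n=24: only reaches 21(W), 22(W), 23(W), all W → L
n=25: reaches L-position 20 → W
n=26: reaches L-position 24 → W
n=27: reaches L-position 24 → W
n=28: only reaches 21(W), 26(W), 27(W), all W → L
n=29: reaches L-position 0 → W
n=30: reaches L-position 28 → W
The losing starting values of n are exactly the entries labelled L in this table (8 of them).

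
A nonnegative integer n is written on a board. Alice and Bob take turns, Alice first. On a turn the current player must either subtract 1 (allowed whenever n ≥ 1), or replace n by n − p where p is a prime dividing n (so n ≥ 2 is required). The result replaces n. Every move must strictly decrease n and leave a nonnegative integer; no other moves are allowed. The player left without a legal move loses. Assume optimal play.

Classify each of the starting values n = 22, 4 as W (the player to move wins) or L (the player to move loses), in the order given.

22: W, 4: L

Label each position W (a win for the player to move) or L (a loss). A position with no legal move is L; any other position is W exactly when some move reaches an L, and L when every move reaches a W.
n=0: no move → L
n=1: can move to 0, which is L ⇒ W
n=2: can move to 0, which is L ⇒ W
n=3: can move to 0, which is L ⇒ W
n=4: moves to 2(W), 3(W); every one is W ⇒ L
n=5: can move to 0, which is L ⇒ W
n=6: can move to 4, which is L ⇒ W
n=7: can move to 0, which is L ⇒ W
n=8: moves to 6(W), 7(W); every one is W ⇒ L
n=9: can move to 8, which is L ⇒ W
n=10: can move to 8, which is L ⇒ W
n=11: can move to 0, which is L ⇒ W
n=12: moves to 9(W), 10(W), 11(W); every one is W ⇒ L
n=13: can move to 0, which is L ⇒ W
n=14: can move to 12, which is L ⇒ W
n=15: can move to 12, which is L ⇒ W
n=16: moves to 14(W), 15(W); every one is W ⇒ L
n=17: can move to 0, which is L ⇒ W
n=18: can move to 16, which is L ⇒ W
n=19: can move to 0, which is L ⇒ W
n=20: moves to 15(W), 18(W), 19(W); every one is W ⇒ L
n=21: can move to 20, which is L ⇒ W
n=22: can move to 20, which is L ⇒ W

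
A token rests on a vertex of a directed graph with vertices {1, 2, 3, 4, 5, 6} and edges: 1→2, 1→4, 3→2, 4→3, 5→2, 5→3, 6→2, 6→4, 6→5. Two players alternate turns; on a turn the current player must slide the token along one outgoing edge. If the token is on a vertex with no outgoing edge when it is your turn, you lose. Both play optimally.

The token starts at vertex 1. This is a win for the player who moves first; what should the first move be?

Move to 4.

Positions with no move are L. A position that does have a move is losing for the player to move precisely when every available move leads to a winning position for the opponent. Fill in the labels:
Every edge goes from a vertex to one that appears earlier in the order 2, 3, 4, 5, 1, 6, so processing vertices in that order labels each vertex after all of its successors.
2: no outgoing edge → L
3: reaches L-position 2 → W
4: only reaches 3(W), which is W → L
5: reaches L-position 2 → W
1: reaches L-position 4 → W
6: reaches L-position 4 → W
From 1, the L positions reachable in one move are: 4, 2. Any move reaching one of these is winning.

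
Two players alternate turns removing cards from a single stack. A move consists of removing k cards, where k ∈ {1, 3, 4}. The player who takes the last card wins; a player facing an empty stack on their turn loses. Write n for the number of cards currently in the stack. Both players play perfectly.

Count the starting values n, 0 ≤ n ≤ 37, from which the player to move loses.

Build the W/L table. Terminal = L. A non-terminal position is W if it has a move to some L; otherwise it is L.
n=0: no move → L
n=1: can move to 0, which is L ⇒ W
n=2: the only move is to 1(W), a W ⇒ L
n=3: can move to 2, which is L ⇒ W
n=4: can move to 0, which is L ⇒ W
n=5: can move to 2, which is L ⇒ W
n=6: can move to 2, which is L ⇒ W
n=7: moves to 6(W), 4(W), 3(W); every one is W ⇒ L
n=8: can move to 7, which is L ⇒ W
n=9: moves to 8(W), 6(W), 5(W); every one is W ⇒ L
n=10: can move to 9, which is L ⇒ W
n=11: can move to 7, which is L ⇒ W
n=12: can move to 9, which is L ⇒ W
n=13: can move to 9, which is L ⇒ W
n=14: moves to 13(W), 11(W), 10(W); every one is W ⇒ L
n=15: can move to 14, which is L ⇒ W
n=16: moves to 15(W), 13(W), 12(W); every one is W ⇒ L
n=17: can move to 16, which is L ⇒ W
n=18: can move to 14, which is L ⇒ W
n=19: can move to 16, which is L ⇒ W
n=20: can move to 16, which is L ⇒ W
n=21: moves to 20(W), 18(W), 17(W); every one is W ⇒ L
n=22: can move to 21, which is L ⇒ W
n=23: moves to 22(W), 20(W), 19(W); every one is W ⇒ L
n=24: can move to 23, which is L ⇒ W
n=25: can move to 21, which is L ⇒ W
n=26: can move to 23, which is L ⇒ W
n=27: can move to 23, which is L ⇒ W
n=28: moves to 27(W), 25(W), 24(W); every one is W ⇒ L
n=29: can move to 28, which is L ⇒ W
n=30: moves to 29(W), 27(W), 26(W); every one is W ⇒ L
n=31: can move to 30, which is L ⇒ W
n=32: can move to 28, which is L ⇒ W
n=33: can move to 30, which is L ⇒ W
n=34: can move to 30, which is L ⇒ W
n=35: moves to 34(W), 32(W), 31(W); every one is W ⇒ L
n=36: can move to 35, which is L ⇒ W
n=37: moves to 36(W), 34(W), 33(W); every one is W ⇒ L
L entries with 0 ≤ n ≤ 37: n = 0, 2, 7, 9, 14, 16, 21, 23, 28, 30, 35, 37; that makes 12.

12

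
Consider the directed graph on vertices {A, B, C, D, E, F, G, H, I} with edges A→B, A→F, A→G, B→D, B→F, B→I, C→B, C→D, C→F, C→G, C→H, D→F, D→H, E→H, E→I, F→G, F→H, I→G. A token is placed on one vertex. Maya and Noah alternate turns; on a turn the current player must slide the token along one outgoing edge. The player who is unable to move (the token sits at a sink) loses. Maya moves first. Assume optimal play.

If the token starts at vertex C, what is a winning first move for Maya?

Work bottom-up. With no move the player to move loses. Otherwise the position is W if at least one move leads to an L position for the opponent, and L if every move leads to a W.
Every edge goes from a vertex to one that appears earlier in the order H, G, F, I, D, B, A, C, E, so processing vertices in that order labels each vertex after all of its successors.
H: no outgoing edge → L
G: no outgoing edge → L
F: →G(L), so W
I: →G(L), so W
D: →H(L), so W
B: →D(W), I(W), F(W) — all W, so L
A: →B(L), so W
C: →B(L), so W
E: →H(L), so W
From C, the L positions reachable in one move are: B, G, H. Any move reaching one of these is winning.

Move to B.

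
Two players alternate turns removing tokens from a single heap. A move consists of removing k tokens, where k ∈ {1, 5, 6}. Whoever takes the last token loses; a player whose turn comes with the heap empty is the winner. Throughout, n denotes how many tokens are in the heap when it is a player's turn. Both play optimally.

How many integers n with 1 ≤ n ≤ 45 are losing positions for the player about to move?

Build the W/L table. Terminal = W. A non-terminal position is W if it has a move to some L; otherwise it is L.
n=0: no move; the opponent has just taken the last token and therefore loses → W
n=1: L (sole option 0(W) is W)
n=2: W (go to 1, an L position)
n=3: L (sole option 2(W) is W)
n=4: W (go to 3, an L position)
n=5: L (options 4(W), 0(W) are all W)
n=6: W (go to 5, an L position)
n=7: W (go to 1, an L position)
n=8: W (go to 3, an L position)
n=9: W (go to 3, an L position)
n=10: W (go to 5, an L position)
n=11: W (go to 5, an L position)
n=12: L (options 11(W), 7(W), 6(W) are all W)
n=13: W (go to 12, an L position)
n=14: L (options 13(W), 9(W), 8(W) are all W)
n=15: W (go to 14, an L position)
n=16: L (options 15(W), 11(W), 10(W) are all W)
n=17: W (go to 16, an L position)
n=18: W (go to 12, an L position)
n=19: W (go to 14, an L position)
n=20: W (go to 14, an L position)
n=21: W (go to 16, an L position)
n=22: W (go to 16, an L position)
n=23: L (options 22(W), 18(W), 17(W) are all W)
n=24: W (go to 23, an L position)
n=25: L (options 24(W), 20(W), 19(W) are all W)
n=26: W (go to 25, an L position)
n=27: L (options 26(W), 22(W), 21(W) are all W)
n=28: W (go to 27, an L position)
n=29: W (go to 23, an L position)
n=30: W (go to 25, an L position)
n=31: W (go to 25, an L position)
n=32: W (go to 27, an L position)
n=33: W (go to 27, an L position)
n=34: L (options 33(W), 29(W), 28(W) are all W)
n=35: W (go to 34, an L position)
n=36: L (options 35(W), 31(W), 30(W) are all W)
n=37: W (go to 36, an L position)
n=38: L (options 37(W), 33(W), 32(W) are all W)
n=39: W (go to 38, an L position)
n=40: W (go to 34, an L position)
n=41: W (go to 36, an L position)
n=42: W (go to 36, an L position)
n=43: W (go to 38, an L position)
n=44: W (go to 38, an L position)
n=45: L (options 44(W), 40(W), 39(W) are all W)
L entries with 1 ≤ n ≤ 45 (the range starts at n=1): n = 1, 3, 5, 12, 14, 16, 23, 25, 27, 34, 36, 38, 45; that makes 13.

13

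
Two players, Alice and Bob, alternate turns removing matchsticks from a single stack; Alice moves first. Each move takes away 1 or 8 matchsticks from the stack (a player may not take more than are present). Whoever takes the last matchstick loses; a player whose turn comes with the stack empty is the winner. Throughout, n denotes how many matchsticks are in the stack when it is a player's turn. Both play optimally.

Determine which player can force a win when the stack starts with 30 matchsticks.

Bob wins.

Compute win/loss labels from the base case upward. A position with no move is W. Any other position is W if it can reach an L in one move, else L.
n=0: no move; the opponent has just taken the last matchstick and therefore loses → W
n=1: →0(W) only, which is W, so L
n=2: →1(L), so W
n=3: →2(W) only, which is W, so L
n=4: →3(L), so W
n=5: →4(W) only, which is W, so L
n=6: →5(L), so W
n=7: →6(W) only, which is W, so L
n=8: →7(L), so W
n=9: →1(L), so W
n=10: →9(W), 2(W) — all W, so L
n=11: →10(L), so W
n=12: →11(W), 4(W) — all W, so L
n=13: →12(L), so W
n=14: →13(W), 6(W) — all W, so L
n=15: →14(L), so W
n=16: →15(W), 8(W) — all W, so L
n=17: →16(L), so W
n=18: →10(L), so W
n=19: →18(W), 11(W) — all W, so L
n=20: →19(L), so W
n=21: →20(W), 13(W) — all W, so L
n=22: →21(L), so W
n=23: →22(W), 15(W) — all W, so L
n=24: →23(L), so W
n=25: →24(W), 17(W) — all W, so L
n=26: →25(L), so W
n=27: →19(L), so W
n=28: →27(W), 20(W) — all W, so L
n=29: →28(L), so W
n=30: →29(W), 22(W) — all W, so L
The starting position 30 is L: whatever Alice does, the opponent receives a W position.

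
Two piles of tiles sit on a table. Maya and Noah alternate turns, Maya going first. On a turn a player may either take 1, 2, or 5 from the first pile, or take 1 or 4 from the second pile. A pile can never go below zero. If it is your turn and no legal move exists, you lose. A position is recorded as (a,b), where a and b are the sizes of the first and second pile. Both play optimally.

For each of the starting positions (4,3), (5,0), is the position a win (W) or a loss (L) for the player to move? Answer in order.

(4,3): L, (5,0): W

Compute win/loss labels from the base case upward. A position with no move is L. Any other position is W if it can reach an L in one move, else L.
No move ever increases a pile, so every position that can arise here has a ≤ 5 and b ≤ 3; it is enough to label the cells with 0 ≤ a ≤ 5 and 0 ≤ b ≤ 3.
Every move lowers a or b (never raises either), so fill the grid row by row in increasing a, and left to right within a row: each cell's successors are then already labelled.
      b=0  b=1  b=2  b=3
a=0:    L    W    L    W
a=1:    W    L    W    L
a=2:    W    W    W    W
a=3:    L    W    L    W
a=4:    W    L    W    L
a=5:    W    W    W    W
Cells with no legal move (terminal, hence L): (0,0).
The remaining L cells, each justified by listing all of its moves:
(0,2): →(0,1)(W) only, which is W, so L
(1,1): →(0,1)(W), (1,0)(W) — all W, so L
(1,3): →(0,3)(W), (1,2)(W) — all W, so L
(3,0): →(2,0)(W), (1,0)(W) — all W, so L
(3,2): →(2,2)(W), (1,2)(W), (3,1)(W) — all W, so L
(4,1): →(3,1)(W), (2,1)(W), (4,0)(W) — all W, so L
(4,3): →(3,3)(W), (2,3)(W), (4,2)(W) — all W, so L
Every other cell has at least one move into one of the L cells above, so it is W.
(4,3): one of the L cells justified above, so L
(5,0): the move to (3,0) reaches an L cell, so W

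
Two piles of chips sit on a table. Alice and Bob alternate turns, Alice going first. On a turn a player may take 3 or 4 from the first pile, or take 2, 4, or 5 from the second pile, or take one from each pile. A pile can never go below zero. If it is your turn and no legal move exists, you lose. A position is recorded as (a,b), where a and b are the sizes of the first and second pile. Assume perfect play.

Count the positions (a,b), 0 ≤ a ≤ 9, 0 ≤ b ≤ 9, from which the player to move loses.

Use the standard recursion: the mover loses at a terminal position; elsewhere, the mover wins exactly when some move hands the opponent an L position.
Every move lowers a or b (never raises either), so fill the grid row by row in increasing a, and left to right within a row: each cell's successors are then already labelled.
      b=0  b=1  b=2  b=3  b=4  b=5  b=6  b=7  b=8  b=9
a=0:    L    L    W    W    W    W    W    L    L    W
a=1:    L    W    W    L    W    W    L    W    W    W
a=2:    L    W    W    L    W    W    L    W    W    L
a=3:    W    W    L    L    W    W    W    W    W    L
a=4:    W    W    L    W    W    L    W    W    W    W
a=5:    W    L    L    W    W    W    W    W    L    W
a=6:    W    L    W    W    L    W    W    L    W    W
a=7:    L    L    W    W    W    W    W    L    W    W
a=8:    L    W    W    L    W    W    L    W    W    L
a=9:    L    W    W    L    W    W    L    W    W    L
Cells with no legal move (terminal, hence L): (0,0), (0,1), (1,0), (2,0).
The remaining L cells, each justified by listing all of its moves:
(0,7): L (options (0,5)(W), (0,3)(W), (0,2)(W) are all W)
(0,8): L (options (0,6)(W), (0,4)(W), (0,3)(W) are all W)
(1,3): L (options (1,1)(W), (0,2)(W) are all W)
(1,6): L (options (1,4)(W), (1,2)(W), (1,1)(W), (0,5)(W) are all W)
(2,3): L (options (2,1)(W), (1,2)(W) are all W)
(2,6): L (options (2,4)(W), (2,2)(W), (2,1)(W), (1,5)(W) are all W)
(2,9): L (options (2,7)(W), (2,5)(W), (2,4)(W), (1,8)(W) are all W)
(3,2): L (options (0,2)(W), (3,0)(W), (2,1)(W) are all W)
(3,3): L (options (0,3)(W), (3,1)(W), (2,2)(W) are all W)
(3,9): L (options (0,9)(W), (3,7)(W), (3,5)(W), (3,4)(W), (2,8)(W) are all W)
(4,2): L (options (1,2)(W), (0,2)(W), (4,0)(W), (3,1)(W) are all W)
(4,5): L (options (1,5)(W), (0,5)(W), (4,3)(W), (4,1)(W), (4,0)(W), (3,4)(W) are all W)
(5,1): L (options (2,1)(W), (1,1)(W), (4,0)(W) are all W)
(5,2): L (options (2,2)(W), (1,2)(W), (5,0)(W), (4,1)(W) are all W)
(5,8): L (options (2,8)(W), (1,8)(W), (5,6)(W), (5,4)(W), (5,3)(W), (4,7)(W) are all W)
(6,1): L (options (3,1)(W), (2,1)(W), (5,0)(W) are all W)
(6,4): L (options (3,4)(W), (2,4)(W), (6,2)(W), (6,0)(W), (5,3)(W) are all W)
(6,7): L (options (3,7)(W), (2,7)(W), (6,5)(W), (6,3)(W), (6,2)(W), (5,6)(W) are all W)
(7,0): L (options (4,0)(W), (3,0)(W) are all W)
(7,1): L (options (4,1)(W), (3,1)(W), (6,0)(W) are all W)
(7,7): L (options (4,7)(W), (3,7)(W), (7,5)(W), (7,3)(W), (7,2)(W), (6,6)(W) are all W)
(8,0): L (options (5,0)(W), (4,0)(W) are all W)
(8,3): L (options (5,3)(W), (4,3)(W), (8,1)(W), (7,2)(W) are all W)
(8,6): L (options (5,6)(W), (4,6)(W), (8,4)(W), (8,2)(W), (8,1)(W), (7,5)(W) are all W)
(8,9): L (options (5,9)(W), (4,9)(W), (8,7)(W), (8,5)(W), (8,4)(W), (7,8)(W) are all W)
(9,0): L (options (6,0)(W), (5,0)(W) are all W)
(9,3): L (options (6,3)(W), (5,3)(W), (9,1)(W), (8,2)(W) are all W)
(9,6): L (options (6,6)(W), (5,6)(W), (9,4)(W), (9,2)(W), (9,1)(W), (8,5)(W) are all W)
(9,9): L (options (6,9)(W), (5,9)(W), (9,7)(W), (9,5)(W), (9,4)(W), (8,8)(W) are all W)
Every other cell has at least one move into one of the L cells above, so it is W.
L cells per row: a=0: 4, a=1: 3, a=2: 4, a=3: 3, a=4: 2, a=5: 3, a=6: 3, a=7: 3, a=8: 4, a=9: 4; total 33.

33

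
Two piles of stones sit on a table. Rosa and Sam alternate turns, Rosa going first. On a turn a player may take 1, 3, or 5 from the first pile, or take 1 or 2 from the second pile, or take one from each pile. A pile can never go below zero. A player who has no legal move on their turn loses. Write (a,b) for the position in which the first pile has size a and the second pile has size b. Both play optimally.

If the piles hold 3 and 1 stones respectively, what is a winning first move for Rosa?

Use the standard recursion: the mover loses at a terminal position; elsewhere, the mover wins exactly when some move hands the opponent an L position.
No move ever increases a pile, so every position that can arise here has a ≤ 3 and b ≤ 1; it is enough to label the cells with 0 ≤ a ≤ 3 and 0 ≤ b ≤ 1.
Every move lowers a or b (never raises either), so fill the grid row by row in increasing a, and left to right within a row: each cell's successors are then already labelled.
      b=0  b=1
a=0:    L    W
a=1:    W    W
a=2:    L    W
a=3:    W    W
Cells with no legal move (terminal, hence L): (0,0).
The remaining L cells, each justified by listing all of its moves:
(2,0): L (sole option (1,0)(W) is W)
Every other cell has at least one move into one of the L cells above, so it is W.
From (3,1), the L positions reachable in one move are: (2,0).

Move to (2,0).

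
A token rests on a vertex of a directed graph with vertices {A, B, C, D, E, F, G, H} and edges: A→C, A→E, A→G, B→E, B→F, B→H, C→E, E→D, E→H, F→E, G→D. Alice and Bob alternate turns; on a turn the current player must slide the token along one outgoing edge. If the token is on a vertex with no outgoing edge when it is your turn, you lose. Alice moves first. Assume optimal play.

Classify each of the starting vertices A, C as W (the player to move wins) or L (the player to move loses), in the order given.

Work bottom-up. With no move the player to move loses. Otherwise the position is W if at least one move leads to an L position for the opponent, and L if every move leads to a W.
Every edge goes from a vertex to one that appears earlier in the order H, D, E, G, F, C, A, B, so processing vertices in that order labels each vertex after all of its successors.
H: no outgoing edge → L
D: no outgoing edge → L
E: can move to D, which is L ⇒ W
G: can move to D, which is L ⇒ W
F: the only move is to E(W), a W ⇒ L
C: the only move is to E(W), a W ⇒ L
A: can move to C, which is L ⇒ W
B: can move to F, which is L ⇒ W

A: W, C: L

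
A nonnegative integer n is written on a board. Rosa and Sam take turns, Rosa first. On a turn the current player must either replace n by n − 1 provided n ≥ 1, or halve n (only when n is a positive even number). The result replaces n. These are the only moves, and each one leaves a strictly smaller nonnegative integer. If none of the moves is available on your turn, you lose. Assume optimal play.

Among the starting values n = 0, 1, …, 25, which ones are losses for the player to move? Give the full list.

Work bottom-up. With no move the player to move loses. Otherwise the position is W if at least one move leads to an L position for the opponent, and L if every move leads to a W.
n=0: no move → L
n=1: can move to 0, which is L ⇒ W
n=2: the only move is to 1(W), a W ⇒ L
n=3: can move to 2, which is L ⇒ W
n=4: can move to 2, which is L ⇒ W
n=5: the only move is to 4(W), a W ⇒ L
n=6: can move to 5, which is L ⇒ W
n=7: the only move is to 6(W), a W ⇒ L
n=8: can move to 7, which is L ⇒ W
n=9: the only move is to 8(W), a W ⇒ L
n=10: can move to 5, which is L ⇒ W
n=11: the only move is to 10(W), a W ⇒ L
n=12: can move to 11, which is L ⇒ W
n=13: the only move is to 12(W), a W ⇒ L
n=14: can move to 7, which is L ⇒ W
n=15: the only move is to 14(W), a W ⇒ L
n=16: can move to 15, which is L ⇒ W
n=17: the only move is to 16(W), a W ⇒ L
n=18: can move to 9, which is L ⇒ W
n=19: the only move is to 18(W), a W ⇒ L
n=20: can move to 19, which is L ⇒ W
n=21: the only move is to 20(W), a W ⇒ L
n=22: can move to 11, which is L ⇒ W
n=23: the only move is to 22(W), a W ⇒ L
n=24: can move to 23, which is L ⇒ W
n=25: the only move is to 24(W), a W ⇒ L
Reading off the rows marked L gives the requested list; there are 13 such values of n.

0, 2, 5, 7, 9, 11, 13, 15, 17, 19, 21, 23, 25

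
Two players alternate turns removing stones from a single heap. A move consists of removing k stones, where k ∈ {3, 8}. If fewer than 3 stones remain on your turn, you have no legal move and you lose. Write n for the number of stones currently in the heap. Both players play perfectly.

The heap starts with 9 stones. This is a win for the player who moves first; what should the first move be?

Work bottom-up. With no move the player to move loses. Otherwise the position is W if at least one move leads to an L position for the opponent, and L if every move leads to a W.
n=0: no move → L
n=1: no move → L
n=2: no move → L
n=3: reaches L-position 0 → W
n=4: reaches L-position 1 → W
n=5: reaches L-position 2 → W
n=6: only reaches 3(W), which is W → L
n=7: only reaches 4(W), which is W → L
n=8: reaches L-position 0 → W
n=9: reaches L-position 6 → W
From 9, the L positions reachable in one move are: 6, 1. Any move reaching one of these is winning.

Remove 3, leaving 6.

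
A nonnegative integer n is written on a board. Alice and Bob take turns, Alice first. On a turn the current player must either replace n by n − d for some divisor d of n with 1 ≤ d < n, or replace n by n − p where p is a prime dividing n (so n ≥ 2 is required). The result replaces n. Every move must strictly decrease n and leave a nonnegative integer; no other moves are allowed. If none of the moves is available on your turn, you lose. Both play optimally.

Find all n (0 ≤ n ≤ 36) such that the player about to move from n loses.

Classify positions by backward induction: terminal positions (no move available) are L. From any other position, the mover wins iff some move reaches an L.
n=0: no move → L
n=1: no move → L
n=2: can move to 0, which is L ⇒ W
n=3: can move to 0, which is L ⇒ W
n=4: moves to 2(W), 3(W); every one is W ⇒ L
n=5: can move to 0, which is L ⇒ W
n=6: can move to 4, which is L ⇒ W
n=7: can move to 0, which is L ⇒ W
n=8: can move to 4, which is L ⇒ W
n=9: moves to 6(W), 8(W); every one is W ⇒ L
n=10: can move to 9, which is L ⇒ W
n=11: can move to 0, which is L ⇒ W
n=12: can move to 9, which is L ⇒ W
n=13: can move to 0, which is L ⇒ W
n=14: moves to 7(W), 12(W), 13(W); every one is W ⇒ L
n=15: can move to 14, which is L ⇒ W
n=16: can move to 14, which is L ⇒ W
n=17: can move to 0, which is L ⇒ W
n=18: can move to 9, which is L ⇒ W
n=19: can move to 0, which is L ⇒ W
n=20: moves to 10(W), 15(W), 16(W), 18(W), 19(W); every one is W ⇒ L
n=21: can move to 14, which is L ⇒ W
n=22: can move to 20, which is L ⇒ W
n=23: can move to 0, which is L ⇒ W
n=24: can move to 20, which is L ⇒ W
n=25: can move to 20, which is L ⇒ W
n=26: moves to 13(W), 24(W), 25(W); every one is W ⇒ L
n=27: can move to 26, which is L ⇒ W
n=28: can move to 14, which is L ⇒ W
n=29: can move to 0, which is L ⇒ W
n=30: can move to 20, which is L ⇒ W
n=31: can move to 0, which is L ⇒ W
n=32: moves to 16(W), 24(W), 28(W), 30(W), 31(W); every one is W ⇒ L
n=33: can move to 32, which is L ⇒ W
n=34: can move to 32, which is L ⇒ W
n=35: moves to 28(W), 30(W), 34(W); every one is W ⇒ L
n=36: can move to 32, which is L ⇒ W
The losing starting values of n are exactly the entries labelled L in this table (9 of them).

0, 1, 4, 9, 14, 20, 26, 32, 35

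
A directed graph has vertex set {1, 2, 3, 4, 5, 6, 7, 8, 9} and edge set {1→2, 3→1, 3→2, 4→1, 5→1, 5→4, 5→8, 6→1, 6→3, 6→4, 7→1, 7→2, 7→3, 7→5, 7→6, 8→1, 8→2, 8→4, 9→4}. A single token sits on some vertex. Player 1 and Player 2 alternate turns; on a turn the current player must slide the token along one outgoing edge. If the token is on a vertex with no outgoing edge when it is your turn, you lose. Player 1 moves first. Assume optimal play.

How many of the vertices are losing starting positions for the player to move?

Compute win/loss labels from the base case upward. A position with no move is L. Any other position is W if it can reach an L in one move, else L.
Every edge goes from a vertex to one that appears earlier in the order 2, 1, 4, 8, 3, 6, 5, 9, 7, so processing vertices in that order labels each vertex after all of its successors.
2: no outgoing edge → L
1: W (go to 2, an L position)
4: L (sole option 1(W) is W)
8: W (go to 4, an L position)
3: W (go to 2, an L position)
6: W (go to 4, an L position)
5: W (go to 4, an L position)
9: W (go to 4, an L position)
7: W (go to 2, an L position)
The L vertices are 2, 4; that is 2 in all.

2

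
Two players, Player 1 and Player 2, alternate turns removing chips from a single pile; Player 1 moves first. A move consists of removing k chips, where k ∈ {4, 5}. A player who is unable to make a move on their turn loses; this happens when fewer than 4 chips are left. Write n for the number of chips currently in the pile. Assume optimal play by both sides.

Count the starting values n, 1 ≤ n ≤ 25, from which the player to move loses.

Use the standard recursion: the mover loses at a terminal position; elsewhere, the mover wins exactly when some move hands the opponent an L position.
n=0: no move → L
n=1: no move → L
n=2: no move → L
n=3: no move → L
n=4: reaches L-position 0 → W
n=5: reaches L-position 1 → W
n=6: reaches L-position 2 → W
n=7: reaches L-position 3 → W
n=8: reaches L-position 3 → W
n=9: only reaches 5(W), 4(W), all W → L
n=10: only reaches 6(W), 5(W), all W → L
n=11: only reaches 7(W), 6(W), all W → L
n=12: only reaches 8(W), 7(W), all W → L
n=13: reaches L-position 9 → W
n=14: reaches L-position 10 → W
n=15: reaches L-position 11 → W
n=16: reaches L-position 12 → W
n=17: reaches L-position 12 → W
n=18: only reaches 14(W), 13(W), all W → L
n=19: only reaches 15(W), 14(W), all W → L
n=20: only reaches 16(W), 15(W), all W → L
n=21: only reaches 17(W), 16(W), all W → L
n=22: reaches L-position 18 → W
n=23: reaches L-position 19 → W
n=24: reaches L-position 20 → W
n=25: reaches L-position 21 → W
L entries with 1 ≤ n ≤ 25 (n=0 is outside the asked range and is not counted): n = 1, 2, 3, 9, 10, 11, 12, 18, 19, 20, 21; that makes 11.

11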